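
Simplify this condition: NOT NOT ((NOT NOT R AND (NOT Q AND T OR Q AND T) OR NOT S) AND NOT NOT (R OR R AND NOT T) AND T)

NOT NOT ((NOT NOT R AND (NOT Q AND T OR Q AND T) OR NOT S) AND NOT NOT (R OR R AND NOT T) AND T)
= (NOT NOT R AND (NOT Q AND T OR Q AND T) OR NOT S) AND NOT NOT (R OR R AND NOT T) AND T
= (NOT NOT R AND (NOT Q AND T OR Q AND T) OR NOT S) AND NOT NOT R AND T
= (NOT NOT R AND T OR NOT S) AND NOT NOT R AND T
= NOT NOT R AND T
= R AND T

R AND T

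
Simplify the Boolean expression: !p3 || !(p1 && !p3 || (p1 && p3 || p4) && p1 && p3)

!p3 || !(p1 && !p3 || (p1 && p3 || p4) && p1 && p3)
= !p3 || !(p1 && !p3 || p1 && p3)   [absorption]
= !p3 || !p1   [distribution]

!p3 || !p1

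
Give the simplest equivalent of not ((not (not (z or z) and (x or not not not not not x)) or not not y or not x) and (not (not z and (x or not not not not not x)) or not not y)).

not ((not (not (z or z) and (x or not not not not not x)) or not not y or not x) and (not (not z and (x or not not not not not x)) or not not y))
= not ((not (not z and (x or not not not not not x)) or not not y or not x) and (not (not z and (x or not not not not not x)) or not not y))
= not (not (not z and (x or not not not not not x)) or not not y)
= not (not (not z and (x or not not not x)) or not not y)
= not (not (not z and (x or not x)) or not not y)
= not (not not z or not not y)
= not z and not y

not z and not y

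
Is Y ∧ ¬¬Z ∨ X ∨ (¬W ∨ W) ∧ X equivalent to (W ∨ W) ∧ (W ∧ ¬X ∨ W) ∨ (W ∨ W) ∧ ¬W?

E1: Y ∧ ¬¬Z ∨ X ∨ (¬W ∨ W) ∧ X
    = Y ∧ ¬¬Z ∨ X ∨ X
    = Y ∧ ¬¬Z ∨ X
    = Y ∧ Z ∨ X
E2: (W ∨ W) ∧ (W ∧ ¬X ∨ W) ∨ (W ∨ W) ∧ ¬W
    = (W ∨ W) ∧ W ∨ (W ∨ W) ∧ ¬W
    = W ∨ W
    = W
These differ: at W=0, X=1, Y=1, Z=1, E1 = 1 but E2 = 0.

No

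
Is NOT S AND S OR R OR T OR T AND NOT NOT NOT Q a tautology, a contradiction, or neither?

neither

NOT S AND S OR R OR T OR T AND NOT NOT NOT Q
= NOT S AND S OR R OR T OR T AND NOT Q   (double negation)
= NOT S AND S OR R OR T   (absorption)
= R OR T   (complement / identity)
This depends on R, T, so it is not a constant.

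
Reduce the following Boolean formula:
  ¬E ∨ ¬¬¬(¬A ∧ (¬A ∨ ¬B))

¬E ∨ A

¬E ∨ ¬¬¬(¬A ∧ (¬A ∨ ¬B))
= ¬E ∨ ¬¬¬¬A   — absorption
= ¬E ∨ ¬¬A   — double negation
= ¬E ∨ A   — double negation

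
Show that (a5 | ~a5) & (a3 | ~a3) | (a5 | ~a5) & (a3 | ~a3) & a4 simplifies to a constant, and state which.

1

(a5 | ~a5) & (a3 | ~a3) | (a5 | ~a5) & (a3 | ~a3) & a4
= (a5 | ~a5) & (a3 | ~a3)   — absorption
= a3 | ~a3   — complement / identity
= 1   — complement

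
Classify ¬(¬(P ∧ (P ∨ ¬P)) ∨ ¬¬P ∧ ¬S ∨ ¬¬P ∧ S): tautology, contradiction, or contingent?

contradiction

¬(¬(P ∧ (P ∨ ¬P)) ∨ ¬¬P ∧ ¬S ∨ ¬¬P ∧ S)
= ¬(¬P ∨ ¬¬P ∧ ¬S ∨ ¬¬P ∧ S)   — complement / identity
= ¬(¬P ∨ ¬¬P)   — distribution
= P ∧ ¬P   — De Morgan
= False   — complement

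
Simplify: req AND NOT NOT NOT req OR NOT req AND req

FALSE

req AND NOT NOT NOT req OR NOT req AND req
= req AND NOT NOT NOT req   [complement / identity]
= req AND NOT req   [double negation]
= FALSE   [complement]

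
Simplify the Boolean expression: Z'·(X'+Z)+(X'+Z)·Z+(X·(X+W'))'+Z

X'+Z

Z'·(X'+Z)+(X'+Z)·Z+(X·(X+W'))'+Z
= X'+Z+(X·(X+W'))'+Z   (distribution)
= X'+Z+X'+Z   (absorption)
= X'+Z   (idempotence)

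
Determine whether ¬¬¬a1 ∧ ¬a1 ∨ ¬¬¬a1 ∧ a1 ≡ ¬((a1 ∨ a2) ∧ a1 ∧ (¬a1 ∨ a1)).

E1: ¬¬¬a1 ∧ ¬a1 ∨ ¬¬¬a1 ∧ a1
    = ¬¬¬a1   [distribution]
    = ¬a1   [double negation]
E2: ¬((a1 ∨ a2) ∧ a1 ∧ (¬a1 ∨ a1))
    = ¬((a1 ∨ a2) ∧ a1)   [complement / identity]
    = ¬a1   [absorption]
Both reduce to ¬a1, so they are equivalent.

Yes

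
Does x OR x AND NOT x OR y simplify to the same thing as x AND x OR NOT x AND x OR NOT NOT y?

Yes

E1: x OR x AND NOT x OR y
    = x OR y   [complement / identity]
E2: x AND x OR NOT x AND x OR NOT NOT y
    = x AND x OR NOT x AND x OR y   [double negation]
    = x OR y   [distribution]
Both reduce to x OR y, so they are equivalent.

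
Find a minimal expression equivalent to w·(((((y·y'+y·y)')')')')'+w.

w·(((((y·y'+y·y)')')')')'+w
= w·((((y')')')')'+w   [distribution]
= w·((y')')'+w   [double negation]
= w·y'+w   [double negation]
= w   [absorption]

w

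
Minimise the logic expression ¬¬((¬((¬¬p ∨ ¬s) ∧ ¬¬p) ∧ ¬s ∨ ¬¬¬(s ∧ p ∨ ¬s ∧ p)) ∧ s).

¬¬((¬((¬¬p ∨ ¬s) ∧ ¬¬p) ∧ ¬s ∨ ¬¬¬(s ∧ p ∨ ¬s ∧ p)) ∧ s)
= ¬¬((¬¬¬p ∧ ¬s ∨ ¬¬¬(s ∧ p ∨ ¬s ∧ p)) ∧ s)   [absorption]
= ¬¬((¬¬¬p ∧ ¬s ∨ ¬¬¬p) ∧ s)   [distribution]
= (¬¬¬p ∧ ¬s ∨ ¬¬¬p) ∧ s   [double negation]
= ¬¬¬p ∧ s   [absorption]
= ¬p ∧ s   [double negation]

¬p ∧ s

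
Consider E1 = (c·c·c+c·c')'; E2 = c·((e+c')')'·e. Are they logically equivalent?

E1: (c·c·c+c·c')'
    = (c·c+c·c')'   [idempotence]
    = c'   [distribution]
E2: c·((e+c')')'·e
    = c·(e+c')·e   [double negation]
    = c·e   [absorption]
These differ: at c=0, e=1, E1 = 1 but E2 = 0.

No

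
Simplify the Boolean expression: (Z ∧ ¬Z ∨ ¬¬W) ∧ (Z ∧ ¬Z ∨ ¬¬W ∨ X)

W

(Z ∧ ¬Z ∨ ¬¬W) ∧ (Z ∧ ¬Z ∨ ¬¬W ∨ X)
= Z ∧ ¬Z ∨ ¬¬W   [absorption]
= ¬¬W   [complement / identity]
= W   [double negation]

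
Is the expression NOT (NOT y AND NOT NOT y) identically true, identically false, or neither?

NOT (NOT y AND NOT NOT y)
= y OR NOT y   — De Morgan
= TRUE   — complement

identically true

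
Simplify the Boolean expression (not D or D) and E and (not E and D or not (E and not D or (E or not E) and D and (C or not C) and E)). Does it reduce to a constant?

False

(not D or D) and E and (not E and D or not (E and not D or (E or not E) and D and (C or not C) and E))
= (not D or D) and E and (not E and D or not (E and not D or (E or not E) and D and E))   [complement / identity]
= E and (not E and D or not (E and not D or (E or not E) and D and E))   [complement / identity]
= E and (not E and D or not (E and not D or D and E))   [complement / identity]
= E and (not E and D or not E)   [distribution]
= E and not E   [absorption]
= False   [complement]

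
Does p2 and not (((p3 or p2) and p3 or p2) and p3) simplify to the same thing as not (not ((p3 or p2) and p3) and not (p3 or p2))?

No

E1: p2 and not (((p3 or p2) and p3 or p2) and p3)
    = p2 and not ((p3 or p2) and p3)   (absorption)
    = p2 and not p3   (absorption)
E2: not (not ((p3 or p2) and p3) and not (p3 or p2))
    = (p3 or p2) and p3 or p3 or p2   (De Morgan)
    = p3 or p2   (absorption)
These differ: at p2=0, p3=1, E1 = 0 but E2 = 1.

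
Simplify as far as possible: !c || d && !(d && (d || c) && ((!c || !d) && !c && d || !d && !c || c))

!c || d && !(d && (d || c) && ((!c || !d) && !c && d || !d && !c || c))
= !c || d && !(d && (d || c) && (!c && d || !d && !c || c))   [absorption]
= !c || d && !(d && (d || c) && (!c || c))   [distribution]
= !c || d && !(d && (d || c))   [complement / identity]
= !c || d && !d   [absorption]
= !c   [complement / identity]

!c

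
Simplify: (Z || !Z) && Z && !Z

false

(Z || !Z) && Z && !Z
= Z && !Z   [complement / identity]
= false   [complement]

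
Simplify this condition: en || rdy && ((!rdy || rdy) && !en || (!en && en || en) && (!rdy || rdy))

en || rdy

en || rdy && ((!rdy || rdy) && !en || (!en && en || en) && (!rdy || rdy))
= en || rdy && ((!rdy || rdy) && !en || en && (!rdy || rdy))   — complement / identity
= en || rdy && (!rdy || rdy)   — distribution
= en || rdy   — complement / identity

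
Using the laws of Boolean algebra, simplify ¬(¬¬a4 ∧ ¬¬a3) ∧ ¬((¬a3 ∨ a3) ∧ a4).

¬a4

¬(¬¬a4 ∧ ¬¬a3) ∧ ¬((¬a3 ∨ a3) ∧ a4)
= ¬(¬¬a4 ∧ ¬¬a3) ∧ ¬a4
= (¬a4 ∨ ¬a3) ∧ ¬a4
= ¬a4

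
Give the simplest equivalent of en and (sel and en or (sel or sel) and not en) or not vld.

en and sel or not vld

en and (sel and en or (sel or sel) and not en) or not vld
= en and (sel and en or sel and not en) or not vld   (idempotence)
= en and sel or not vld   (distribution)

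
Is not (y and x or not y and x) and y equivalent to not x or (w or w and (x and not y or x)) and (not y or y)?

No

E1: not (y and x or not y and x) and y
    = not x and y
E2: not x or (w or w and (x and not y or x)) and (not y or y)
    = not x or (w or w and x) and (not y or y)
    = not x or w or w and x
    = not x or w
These differ: at w=0, x=0, y=0, E1 = 0 but E2 = 1.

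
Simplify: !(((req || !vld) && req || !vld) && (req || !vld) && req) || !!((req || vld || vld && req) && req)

true

!(((req || !vld) && req || !vld) && (req || !vld) && req) || !!((req || vld || vld && req) && req)
= !((req || !vld) && req) || !!((req || vld || vld && req) && req)   — absorption
= !((req || !vld) && req) || (req || vld || vld && req) && req   — double negation
= !req || (req || vld || vld && req) && req   — absorption
= !req || (req || vld) && req   — absorption
= !req || req   — absorption
= true   — complement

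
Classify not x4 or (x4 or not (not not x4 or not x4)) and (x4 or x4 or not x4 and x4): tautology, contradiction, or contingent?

not x4 or (x4 or not (not not x4 or not x4)) and (x4 or x4 or not x4 and x4)
= not x4 or (x4 or not (not not x4 or not x4)) and (x4 or not x4 and x4)   — idempotence
= not x4 or (x4 or not x4 and x4) and (x4 or not x4 and x4)   — De Morgan
= not x4 or x4 or not x4 and x4   — idempotence
= not x4 or x4   — complement / identity
= True   — complement

tautology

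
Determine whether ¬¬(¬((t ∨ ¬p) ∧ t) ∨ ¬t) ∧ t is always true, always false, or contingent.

always false

¬¬(¬((t ∨ ¬p) ∧ t) ∨ ¬t) ∧ t
= ¬¬(¬t ∨ ¬t) ∧ t   — absorption
= (¬t ∨ ¬t) ∧ t   — double negation
= ¬t ∧ t   — idempotence
= False   — complement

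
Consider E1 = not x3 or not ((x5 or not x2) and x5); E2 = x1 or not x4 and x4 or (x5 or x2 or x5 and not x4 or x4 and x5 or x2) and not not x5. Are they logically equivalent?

E1: not x3 or not ((x5 or not x2) and x5)
    = not x3 or not x5   [absorption]
E2: x1 or not x4 and x4 or (x5 or x2 or x5 and not x4 or x4 and x5 or x2) and not not x5
    = x1 or not x4 and x4 or (x5 or x2 or x5 and not x4 or x4 and x5 or x2) and x5   [double negation]
    = x1 or (x5 or x2 or x5 and not x4 or x4 and x5 or x2) and x5   [complement / identity]
    = x1 or (x5 or x2 or x5 or x2) and x5   [distribution]
    = x1 or (x5 or x2) and x5   [idempotence]
    = x1 or x5   [absorption]
These differ: at x1=0, x2=0, x3=1, x4=0, x5=0, E1 = 1 but E2 = 0.

No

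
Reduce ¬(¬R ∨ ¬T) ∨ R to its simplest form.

R

¬(¬R ∨ ¬T) ∨ R
= R ∧ T ∨ R
= R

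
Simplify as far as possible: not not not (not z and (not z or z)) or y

z or y

not not not (not z and (not z or z)) or y
= not not not not z or y   (complement / identity)
= not not z or y   (double negation)
= z or y   (double negation)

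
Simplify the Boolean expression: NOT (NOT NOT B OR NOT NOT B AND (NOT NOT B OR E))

NOT (NOT NOT B OR NOT NOT B AND (NOT NOT B OR E))
= NOT (NOT NOT B OR NOT NOT B)   — absorption
= NOT NOT NOT B   — idempotence
= NOT B   — double negation

NOT B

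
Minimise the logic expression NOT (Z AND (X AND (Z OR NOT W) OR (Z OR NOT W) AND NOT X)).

NOT Z

NOT (Z AND (X AND (Z OR NOT W) OR (Z OR NOT W) AND NOT X))
= NOT (Z AND (Z OR NOT W))   — distribution
= NOT Z   — absorption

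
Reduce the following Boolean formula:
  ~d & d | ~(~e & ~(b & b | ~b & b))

e | b

~d & d | ~(~e & ~(b & b | ~b & b))
= ~d & d | ~(~e & ~b)   — distribution
= ~(~e & ~b)   — complement / identity
= e | b   — De Morgan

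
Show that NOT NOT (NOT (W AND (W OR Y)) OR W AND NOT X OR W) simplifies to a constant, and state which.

NOT NOT (NOT (W AND (W OR Y)) OR W AND NOT X OR W)
= NOT NOT (NOT (W AND (W OR Y)) OR W)   (absorption)
= NOT NOT (NOT W OR W)   (absorption)
= NOT W OR W   (double negation)
= TRUE   (complement)

TRUE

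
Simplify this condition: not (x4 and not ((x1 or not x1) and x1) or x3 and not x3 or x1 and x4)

not (x4 and not ((x1 or not x1) and x1) or x3 and not x3 or x1 and x4)
= not (x4 and not ((x1 or not x1) and x1) or x1 and x4)
= not (x4 and not x1 or x1 and x4)
= not x4

not x4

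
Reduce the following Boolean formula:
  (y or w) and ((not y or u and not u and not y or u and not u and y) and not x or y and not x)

(y or w) and not x

(y or w) and ((not y or u and not u and not y or u and not u and y) and not x or y and not x)
= (y or w) and ((not y or u and not u) and not x or y and not x)   — distribution
= (y or w) and (not y and not x or y and not x)   — complement / identity
= (y or w) and not x   — distribution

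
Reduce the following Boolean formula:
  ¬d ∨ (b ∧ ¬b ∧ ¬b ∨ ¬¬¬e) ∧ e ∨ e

¬d ∨ e

¬d ∨ (b ∧ ¬b ∧ ¬b ∨ ¬¬¬e) ∧ e ∨ e
= ¬d ∨ (b ∧ ¬b ∨ ¬¬¬e) ∧ e ∨ e   — idempotence
= ¬d ∨ (b ∧ ¬b ∨ ¬e) ∧ e ∨ e   — double negation
= ¬d ∨ ¬e ∧ e ∨ e   — complement / identity
= ¬d ∨ e   — complement / identity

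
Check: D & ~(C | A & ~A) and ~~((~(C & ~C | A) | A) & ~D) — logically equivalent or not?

No

E1: D & ~(C | A & ~A)
    = D & ~C   [complement / identity]
E2: ~~((~(C & ~C | A) | A) & ~D)
    = ~~((~A | A) & ~D)   [complement / identity]
    = (~A | A) & ~D   [double negation]
    = ~D   [complement / identity]
These differ: at A=1, C=1, D=0, E1 = 0 but E2 = 1.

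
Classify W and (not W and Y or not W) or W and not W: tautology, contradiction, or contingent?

W and (not W and Y or not W) or W and not W
= W and not W or W and not W
= W and not W
= False

contradiction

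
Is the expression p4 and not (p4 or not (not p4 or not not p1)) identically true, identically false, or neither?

p4 and not (p4 or not (not p4 or not not p1))
= p4 and not (p4 or p4 and not p1)
= p4 and not p4
= False

identically false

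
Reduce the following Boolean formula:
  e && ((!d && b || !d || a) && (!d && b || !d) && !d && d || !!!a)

e && !a

e && ((!d && b || !d || a) && (!d && b || !d) && !d && d || !!!a)
= e && ((!d && b || !d) && !d && d || !!!a)
= e && ((!d && b || !d) && !d && d || !a)
= e && (!d && !d && d || !a)
= e && (!d && d || !a)
= e && !a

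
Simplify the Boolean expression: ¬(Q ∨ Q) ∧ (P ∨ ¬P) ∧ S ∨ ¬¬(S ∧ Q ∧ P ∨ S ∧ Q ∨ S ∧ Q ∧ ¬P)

S

¬(Q ∨ Q) ∧ (P ∨ ¬P) ∧ S ∨ ¬¬(S ∧ Q ∧ P ∨ S ∧ Q ∨ S ∧ Q ∧ ¬P)
= ¬Q ∧ (P ∨ ¬P) ∧ S ∨ ¬¬(S ∧ Q ∧ P ∨ S ∧ Q ∨ S ∧ Q ∧ ¬P)   [idempotence]
= ¬Q ∧ (P ∨ ¬P) ∧ S ∨ ¬¬(S ∧ Q ∧ P ∨ S ∧ Q)   [absorption]
= ¬Q ∧ (P ∨ ¬P) ∧ S ∨ ¬¬(S ∧ Q)   [absorption]
= ¬Q ∧ S ∨ ¬¬(S ∧ Q)   [complement / identity]
= ¬Q ∧ S ∨ S ∧ Q   [double negation]
= S   [distribution]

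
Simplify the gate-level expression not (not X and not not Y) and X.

not (not X and not not Y) and X
= (X or not Y) and X   (De Morgan)
= X   (absorption)

X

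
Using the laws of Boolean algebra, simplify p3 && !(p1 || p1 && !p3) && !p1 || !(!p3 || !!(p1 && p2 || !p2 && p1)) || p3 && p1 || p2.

p3 || p2

p3 && !(p1 || p1 && !p3) && !p1 || !(!p3 || !!(p1 && p2 || !p2 && p1)) || p3 && p1 || p2
= p3 && !(p1 || p1 && !p3) && !p1 || p3 && !(p1 && p2 || !p2 && p1) || p3 && p1 || p2   [De Morgan]
= p3 && !(p1 || p1 && !p3) && !p1 || p3 && !p1 || p3 && p1 || p2   [distribution]
= p3 && !p1 && !p1 || p3 && !p1 || p3 && p1 || p2   [absorption]
= (p3 && !p1 || p3) && !p1 || p3 && p1 || p2   [distribution]
= p3 && !p1 || p3 && p1 || p2   [absorption]
= p3 || p2   [distribution]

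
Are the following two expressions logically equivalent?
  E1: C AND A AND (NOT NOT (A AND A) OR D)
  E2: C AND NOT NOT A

E1: C AND A AND (NOT NOT (A AND A) OR D)
    = C AND A AND (NOT NOT A OR D)   — idempotence
    = C AND A AND (A OR D)   — double negation
    = C AND A   — absorption
E2: C AND NOT NOT A
    = C AND A   — double negation
Both reduce to C AND A, so they are equivalent.

Yes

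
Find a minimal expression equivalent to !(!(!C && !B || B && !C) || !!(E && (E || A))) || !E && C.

!(!(!C && !B || B && !C) || !!(E && (E || A))) || !E && C
= !(!!C || !!(E && (E || A))) || !E && C   — distribution
= !C && !(E && (E || A)) || !E && C   — De Morgan
= !C && !E || !E && C   — absorption
= !E   — distribution

!E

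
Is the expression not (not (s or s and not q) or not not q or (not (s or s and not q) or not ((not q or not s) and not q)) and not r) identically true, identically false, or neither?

not (not (s or s and not q) or not not q or (not (s or s and not q) or not ((not q or not s) and not q)) and not r)
= not (not (s or s and not q) or not not q or (not (s or s and not q) or not not q) and not r)   — absorption
= not (not (s or s and not q) or not not q)   — absorption
= not (not s or not not q)   — absorption
= s and not q   — De Morgan
This depends on q, s, so it is not a constant.

neither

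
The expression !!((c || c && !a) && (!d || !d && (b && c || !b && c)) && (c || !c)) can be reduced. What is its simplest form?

c && !d

!!((c || c && !a) && (!d || !d && (b && c || !b && c)) && (c || !c))
= !!((c || c && !a) && (!d || !d && c) && (c || !c))
= !!((c || c && !a) && !d && (c || !c))
= !!((c || c && !a) && !d)
= !!(c && !d)
= c && !d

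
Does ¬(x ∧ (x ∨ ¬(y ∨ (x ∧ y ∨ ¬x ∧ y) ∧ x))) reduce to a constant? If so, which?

no

¬(x ∧ (x ∨ ¬(y ∨ (x ∧ y ∨ ¬x ∧ y) ∧ x)))
= ¬(x ∧ (x ∨ ¬(y ∨ y ∧ x)))
= ¬(x ∧ (x ∨ ¬y))
= ¬x
This depends on x, so it is not a constant.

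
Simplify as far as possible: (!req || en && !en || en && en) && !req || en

(!req || en && !en || en && en) && !req || en
= (!req || en) && !req || en   — distribution
= !req || en   — absorption

!req || en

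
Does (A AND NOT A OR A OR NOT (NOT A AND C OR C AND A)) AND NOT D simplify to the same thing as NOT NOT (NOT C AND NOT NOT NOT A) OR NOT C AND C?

E1: (A AND NOT A OR A OR NOT (NOT A AND C OR C AND A)) AND NOT D
    = (A AND NOT A OR A OR NOT C) AND NOT D   (distribution)
    = (A OR NOT C) AND NOT D   (complement / identity)
E2: NOT NOT (NOT C AND NOT NOT NOT A) OR NOT C AND C
    = NOT NOT (NOT C AND NOT A) OR NOT C AND C   (double negation)
    = NOT C AND NOT A OR NOT C AND C   (double negation)
    = NOT C AND NOT A   (complement / identity)
These differ: at A=1, C=0, D=0, E1 = 1 but E2 = 0.

No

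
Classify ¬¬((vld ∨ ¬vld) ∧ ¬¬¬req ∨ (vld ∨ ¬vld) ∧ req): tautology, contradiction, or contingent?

tautology

¬¬((vld ∨ ¬vld) ∧ ¬¬¬req ∨ (vld ∨ ¬vld) ∧ req)
= ¬¬((vld ∨ ¬vld) ∧ ¬req ∨ (vld ∨ ¬vld) ∧ req)   (double negation)
= ¬¬(vld ∨ ¬vld)   (distribution)
= vld ∨ ¬vld   (double negation)
= True   (complement)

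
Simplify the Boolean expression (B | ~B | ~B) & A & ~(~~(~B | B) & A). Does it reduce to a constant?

(B | ~B | ~B) & A & ~(~~(~B | B) & A)
= (B | ~B) & A & ~(~~(~B | B) & A)
= (B | ~B) & A & ~((~B | B) & A)
= A & ~((~B | B) & A)
= A & ~A
= 0

0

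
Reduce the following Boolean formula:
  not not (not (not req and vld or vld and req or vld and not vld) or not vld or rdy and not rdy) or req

not not (not (not req and vld or vld and req or vld and not vld) or not vld or rdy and not rdy) or req
= not not (not (not req and vld or vld and req or vld and not vld) or not vld) or req   (complement / identity)
= not not (not (not req and vld or vld and req) or not vld) or req   (complement / identity)
= not not (not vld or not vld) or req   (distribution)
= not vld or not vld or req   (double negation)
= not vld or req   (idempotence)

not vld or req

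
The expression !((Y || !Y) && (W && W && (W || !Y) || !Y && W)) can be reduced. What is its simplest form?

!W

!((Y || !Y) && (W && W && (W || !Y) || !Y && W))
= !(W && W && (W || !Y) || !Y && W)   [complement / identity]
= !(W && W || !Y && W)   [absorption]
= !((W || !Y) && W)   [distribution]
= !W   [absorption]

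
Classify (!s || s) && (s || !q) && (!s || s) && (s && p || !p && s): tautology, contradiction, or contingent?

contingent

(!s || s) && (s || !q) && (!s || s) && (s && p || !p && s)
= (!s || s) && (s || !q) && (!s || s) && s   (distribution)
= (s || !q) && (!s || s) && s   (complement / identity)
= (s || !q) && s   (complement / identity)
= s   (absorption)
This depends on s, so it is not a constant.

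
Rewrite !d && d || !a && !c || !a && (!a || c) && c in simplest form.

!a

!d && d || !a && !c || !a && (!a || c) && c
= !d && d || !a && !c || !a && c   — absorption
= !a && !c || !a && c   — complement / identity
= !a   — distribution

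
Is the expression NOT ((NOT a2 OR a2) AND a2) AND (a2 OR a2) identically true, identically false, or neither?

identically false

NOT ((NOT a2 OR a2) AND a2) AND (a2 OR a2)
= NOT a2 AND (a2 OR a2)   — complement / identity
= NOT a2 AND a2   — idempotence
= FALSE   — complement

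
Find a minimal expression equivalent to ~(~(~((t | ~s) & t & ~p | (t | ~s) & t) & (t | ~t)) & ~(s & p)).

~(~(~((t | ~s) & t & ~p | (t | ~s) & t) & (t | ~t)) & ~(s & p))
= ~(~(~((t | ~s) & t) & (t | ~t)) & ~(s & p))   [absorption]
= ~((t | ~s) & t) & (t | ~t) | s & p   [De Morgan]
= ~t & (t | ~t) | s & p   [absorption]
= ~t | s & p   [complement / identity]

~t | s & p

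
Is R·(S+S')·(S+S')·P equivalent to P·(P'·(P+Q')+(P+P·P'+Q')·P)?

No

E1: R·(S+S')·(S+S')·P
    = R·(S+S')·P   — complement / identity
    = R·P   — complement / identity
E2: P·(P'·(P+Q')+(P+P·P'+Q')·P)
    = P·(P'·(P+Q')+(P+Q')·P)   — complement / identity
    = P·(P+Q')   — distribution
    = P   — absorption
These differ: at P=1, Q=0, R=0, S=0, E1 = 0 but E2 = 1.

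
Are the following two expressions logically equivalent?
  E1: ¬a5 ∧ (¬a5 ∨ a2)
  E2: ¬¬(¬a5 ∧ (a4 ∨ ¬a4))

Yes

E1: ¬a5 ∧ (¬a5 ∨ a2)
    = ¬a5   (absorption)
E2: ¬¬(¬a5 ∧ (a4 ∨ ¬a4))
    = ¬¬¬a5   (complement / identity)
    = ¬a5   (double negation)
Both reduce to ¬a5, so they are equivalent.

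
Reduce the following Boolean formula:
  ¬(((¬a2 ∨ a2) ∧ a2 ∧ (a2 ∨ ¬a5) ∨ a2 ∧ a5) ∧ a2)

¬(((¬a2 ∨ a2) ∧ a2 ∧ (a2 ∨ ¬a5) ∨ a2 ∧ a5) ∧ a2)
= ¬(((¬a2 ∨ a2) ∧ a2 ∨ a2 ∧ a5) ∧ a2)   — absorption
= ¬((a2 ∨ a2 ∧ a5) ∧ a2)   — complement / identity
= ¬(a2 ∧ a2)   — absorption
= ¬a2   — idempotence

¬a2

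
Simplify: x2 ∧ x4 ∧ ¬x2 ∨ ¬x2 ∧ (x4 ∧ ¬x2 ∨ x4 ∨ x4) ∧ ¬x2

x4 ∧ ¬x2

x2 ∧ x4 ∧ ¬x2 ∨ ¬x2 ∧ (x4 ∧ ¬x2 ∨ x4 ∨ x4) ∧ ¬x2
= x2 ∧ x4 ∧ ¬x2 ∨ ¬x2 ∧ (x4 ∨ x4) ∧ ¬x2   — absorption
= x2 ∧ x4 ∧ ¬x2 ∨ ¬x2 ∧ x4 ∧ ¬x2   — idempotence
= x4 ∧ ¬x2   — distribution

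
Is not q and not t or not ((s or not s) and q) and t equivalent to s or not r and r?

No

E1: not q and not t or not ((s or not s) and q) and t
    = not q and not t or not q and t   [complement / identity]
    = not q   [distribution]
E2: s or not r and r
    = s   [complement / identity]
These differ: at q=1, r=0, s=1, t=0, E1 = 0 but E2 = 1.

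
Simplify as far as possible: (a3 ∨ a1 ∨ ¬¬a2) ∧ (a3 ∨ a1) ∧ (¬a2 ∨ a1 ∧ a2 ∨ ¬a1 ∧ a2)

a3 ∨ a1

(a3 ∨ a1 ∨ ¬¬a2) ∧ (a3 ∨ a1) ∧ (¬a2 ∨ a1 ∧ a2 ∨ ¬a1 ∧ a2)
= (a3 ∨ a1 ∨ ¬¬a2) ∧ (a3 ∨ a1) ∧ (¬a2 ∨ a2)
= (a3 ∨ a1 ∨ a2) ∧ (a3 ∨ a1) ∧ (¬a2 ∨ a2)
= (a3 ∨ a1) ∧ (¬a2 ∨ a2)
= a3 ∨ a1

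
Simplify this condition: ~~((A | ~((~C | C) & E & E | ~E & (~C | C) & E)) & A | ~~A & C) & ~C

~~((A | ~((~C | C) & E & E | ~E & (~C | C) & E)) & A | ~~A & C) & ~C
= ~~((A | ~((~C | C) & E)) & A | ~~A & C) & ~C   — distribution
= ((A | ~((~C | C) & E)) & A | ~~A & C) & ~C   — double negation
= ((A | ~((~C | C) & E)) & A | A & C) & ~C   — double negation
= ((A | ~E) & A | A & C) & ~C   — complement / identity
= (A | A & C) & ~C   — absorption
= A & ~C   — absorption

A & ~C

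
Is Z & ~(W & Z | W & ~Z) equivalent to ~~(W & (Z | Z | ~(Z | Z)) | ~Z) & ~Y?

No

E1: Z & ~(W & Z | W & ~Z)
    = Z & ~W   (distribution)
E2: ~~(W & (Z | Z | ~(Z | Z)) | ~Z) & ~Y
    = (W & (Z | Z | ~(Z | Z)) | ~Z) & ~Y   (double negation)
    = (W & (Z | ~(Z | Z)) | ~Z) & ~Y   (idempotence)
    = (W & (Z | ~Z) | ~Z) & ~Y   (idempotence)
    = (W | ~Z) & ~Y   (complement / identity)
These differ: at W=0, Y=0, Z=0, E1 = 0 but E2 = 1.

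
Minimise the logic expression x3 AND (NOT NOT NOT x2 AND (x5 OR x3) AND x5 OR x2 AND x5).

x3 AND x5

x3 AND (NOT NOT NOT x2 AND (x5 OR x3) AND x5 OR x2 AND x5)
= x3 AND (NOT NOT NOT x2 AND x5 OR x2 AND x5)
= x3 AND (NOT x2 AND x5 OR x2 AND x5)
= x3 AND x5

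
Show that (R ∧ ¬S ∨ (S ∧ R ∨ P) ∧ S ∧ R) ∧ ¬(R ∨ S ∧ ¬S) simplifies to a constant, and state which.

False

(R ∧ ¬S ∨ (S ∧ R ∨ P) ∧ S ∧ R) ∧ ¬(R ∨ S ∧ ¬S)
= (R ∧ ¬S ∨ S ∧ R) ∧ ¬(R ∨ S ∧ ¬S)   (absorption)
= R ∧ ¬(R ∨ S ∧ ¬S)   (distribution)
= R ∧ ¬R   (complement / identity)
= False   (complement)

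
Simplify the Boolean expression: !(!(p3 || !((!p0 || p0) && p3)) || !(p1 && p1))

p1

!(!(p3 || !((!p0 || p0) && p3)) || !(p1 && p1))
= (p3 || !((!p0 || p0) && p3)) && p1 && p1   [De Morgan]
= (p3 || !p3) && p1 && p1   [complement / identity]
= p1 && p1   [complement / identity]
= p1   [idempotence]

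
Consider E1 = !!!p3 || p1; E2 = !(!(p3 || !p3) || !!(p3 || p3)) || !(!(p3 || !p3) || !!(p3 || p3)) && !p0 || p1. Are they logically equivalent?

Yes

E1: !!!p3 || p1
    = !p3 || p1   (double negation)
E2: !(!(p3 || !p3) || !!(p3 || p3)) || !(!(p3 || !p3) || !!(p3 || p3)) && !p0 || p1
    = !(!(p3 || !p3) || !!(p3 || p3)) || p1   (absorption)
    = (p3 || !p3) && !(p3 || p3) || p1   (De Morgan)
    = (p3 || !p3) && !p3 || p1   (idempotence)
    = !p3 || p1   (complement / identity)
Both reduce to !p3 || p1, so they are equivalent.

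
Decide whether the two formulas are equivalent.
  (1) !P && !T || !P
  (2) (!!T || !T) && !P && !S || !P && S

E1: !P && !T || !P
    = !P   [absorption]
E2: (!!T || !T) && !P && !S || !P && S
    = (T || !T) && !P && !S || !P && S   [double negation]
    = !P && !S || !P && S   [complement / identity]
    = !P   [distribution]
Both reduce to !P, so they are equivalent.

Yes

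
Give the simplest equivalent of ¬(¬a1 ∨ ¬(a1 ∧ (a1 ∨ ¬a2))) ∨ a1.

a1

¬(¬a1 ∨ ¬(a1 ∧ (a1 ∨ ¬a2))) ∨ a1
= a1 ∧ a1 ∧ (a1 ∨ ¬a2) ∨ a1   [De Morgan]
= a1 ∧ a1 ∨ a1   [absorption]
= a1 ∨ a1   [idempotence]
= a1   [idempotence]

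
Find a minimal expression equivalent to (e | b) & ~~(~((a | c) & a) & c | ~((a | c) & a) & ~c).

(e | b) & ~~(~((a | c) & a) & c | ~((a | c) & a) & ~c)
= (e | b) & ~~~((a | c) & a)   (distribution)
= (e | b) & ~~~a   (absorption)
= (e | b) & ~a   (double negation)

(e | b) & ~a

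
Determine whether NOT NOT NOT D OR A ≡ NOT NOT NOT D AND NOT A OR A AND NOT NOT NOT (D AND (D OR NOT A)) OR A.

E1: NOT NOT NOT D OR A
    = NOT D OR A   [double negation]
E2: NOT NOT NOT D AND NOT A OR A AND NOT NOT NOT (D AND (D OR NOT A)) OR A
    = NOT NOT NOT D AND NOT A OR A AND NOT NOT NOT D OR A   [absorption]
    = NOT NOT NOT D OR A   [distribution]
    = NOT D OR A   [double negation]
Both reduce to NOT D OR A, so they are equivalent.

Yes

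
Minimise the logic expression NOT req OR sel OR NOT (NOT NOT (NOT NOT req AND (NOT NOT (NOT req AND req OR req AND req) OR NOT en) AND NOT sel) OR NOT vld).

NOT req OR sel OR NOT (NOT NOT (NOT NOT req AND (NOT NOT (NOT req AND req OR req AND req) OR NOT en) AND NOT sel) OR NOT vld)
= NOT req OR sel OR NOT (NOT NOT (NOT NOT req AND (NOT NOT req OR NOT en) AND NOT sel) OR NOT vld)   — distribution
= NOT req OR sel OR NOT (NOT NOT (NOT NOT req AND NOT sel) OR NOT vld)   — absorption
= NOT req OR sel OR NOT (NOT NOT req AND NOT sel) AND vld   — De Morgan
= NOT req OR sel OR (NOT req OR sel) AND vld   — De Morgan
= NOT req OR sel   — absorption

NOT req OR sel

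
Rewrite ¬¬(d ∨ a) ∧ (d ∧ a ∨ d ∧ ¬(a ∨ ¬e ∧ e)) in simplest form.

d

¬¬(d ∨ a) ∧ (d ∧ a ∨ d ∧ ¬(a ∨ ¬e ∧ e))
= ¬¬(d ∨ a) ∧ (d ∧ a ∨ d ∧ ¬a)   — complement / identity
= ¬¬(d ∨ a) ∧ d   — distribution
= (d ∨ a) ∧ d   — double negation
= d   — absorption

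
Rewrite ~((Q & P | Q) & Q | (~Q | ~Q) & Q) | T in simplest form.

~Q | T

~((Q & P | Q) & Q | (~Q | ~Q) & Q) | T
= ~((Q & P | Q) & Q | ~Q & Q) | T   [idempotence]
= ~(Q & Q | ~Q & Q) | T   [absorption]
= ~Q | T   [distribution]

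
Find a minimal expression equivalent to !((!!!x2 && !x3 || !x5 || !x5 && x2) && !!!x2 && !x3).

!((!!!x2 && !x3 || !x5 || !x5 && x2) && !!!x2 && !x3)
= !((!!!x2 && !x3 || !x5) && !!!x2 && !x3)   — absorption
= !(!!!x2 && !x3)   — absorption
= !!x2 || x3   — De Morgan
= x2 || x3   — double negation

x2 || x3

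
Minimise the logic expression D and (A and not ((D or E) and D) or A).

D and A

D and (A and not ((D or E) and D) or A)
= D and (A and not D or A)   (absorption)
= D and A   (absorption)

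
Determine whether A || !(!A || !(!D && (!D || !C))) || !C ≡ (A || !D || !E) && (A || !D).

E1: A || !(!A || !(!D && (!D || !C))) || !C
    = A || !(!A || !!D) || !C   — absorption
    = A || A && !D || !C   — De Morgan
    = A || !C   — absorption
E2: (A || !D || !E) && (A || !D)
    = A || !D   — absorption
These differ: at A=0, C=1, D=0, E=1, E1 = 0 but E2 = 1.

No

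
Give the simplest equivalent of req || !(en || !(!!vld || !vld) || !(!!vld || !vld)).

req || !en

req || !(en || !(!!vld || !vld) || !(!!vld || !vld))
= req || !(en || !(!!vld || !vld))   (idempotence)
= req || !(en || !vld && vld)   (De Morgan)
= req || !en   (complement / identity)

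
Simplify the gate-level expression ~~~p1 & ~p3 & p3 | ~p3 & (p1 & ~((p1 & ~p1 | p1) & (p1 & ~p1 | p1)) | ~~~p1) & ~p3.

~~~p1 & ~p3 & p3 | ~p3 & (p1 & ~((p1 & ~p1 | p1) & (p1 & ~p1 | p1)) | ~~~p1) & ~p3
= ~~~p1 & ~p3 & p3 | ~p3 & (p1 & ~(p1 & p1 | p1 & ~p1) | ~~~p1) & ~p3   — distribution
= ~~~p1 & ~p3 & p3 | ~p3 & (p1 & ~p1 | ~~~p1) & ~p3   — distribution
= ~~~p1 & ~p3 & p3 | ~p3 & ~~~p1 & ~p3   — complement / identity
= ~~~p1 & ~p3   — distribution
= ~p1 & ~p3   — double negation

~p1 & ~p3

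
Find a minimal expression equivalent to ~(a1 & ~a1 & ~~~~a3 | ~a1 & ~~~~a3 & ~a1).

~(a1 & ~a1 & ~~~~a3 | ~a1 & ~~~~a3 & ~a1)
= ~(~a1 & ~~~~a3)   — distribution
= a1 | ~~~a3   — De Morgan
= a1 | ~a3   — double negation

a1 | ~a3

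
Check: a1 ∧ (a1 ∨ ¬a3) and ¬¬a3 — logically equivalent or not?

No

E1: a1 ∧ (a1 ∨ ¬a3)
    = a1
E2: ¬¬a3
    = a3
These differ: at a1=1, a3=0, E1 = 1 but E2 = 0.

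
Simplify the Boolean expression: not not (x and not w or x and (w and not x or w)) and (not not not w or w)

not not (x and not w or x and (w and not x or w)) and (not not not w or w)
= (x and not w or x and (w and not x or w)) and (not not not w or w)   [double negation]
= (x and not w or x and w) and (not not not w or w)   [absorption]
= x and (not not not w or w)   [distribution]
= x and (not w or w)   [double negation]
= x   [complement / identity]

x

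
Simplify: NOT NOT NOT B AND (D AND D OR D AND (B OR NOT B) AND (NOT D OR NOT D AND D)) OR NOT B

NOT B

NOT NOT NOT B AND (D AND D OR D AND (B OR NOT B) AND (NOT D OR NOT D AND D)) OR NOT B
= NOT NOT NOT B AND (D AND D OR D AND (NOT D OR NOT D AND D)) OR NOT B   (complement / identity)
= NOT NOT NOT B AND (D AND D OR D AND NOT D) OR NOT B   (complement / identity)
= NOT B AND (D AND D OR D AND NOT D) OR NOT B   (double negation)
= NOT B AND D OR NOT B   (distribution)
= NOT B   (absorption)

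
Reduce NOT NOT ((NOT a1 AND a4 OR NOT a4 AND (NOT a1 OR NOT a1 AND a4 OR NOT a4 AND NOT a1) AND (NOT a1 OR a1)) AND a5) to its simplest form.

NOT NOT ((NOT a1 AND a4 OR NOT a4 AND (NOT a1 OR NOT a1 AND a4 OR NOT a4 AND NOT a1) AND (NOT a1 OR a1)) AND a5)
= NOT NOT ((NOT a1 AND a4 OR NOT a4 AND (NOT a1 OR NOT a1) AND (NOT a1 OR a1)) AND a5)   [distribution]
= NOT NOT ((NOT a1 AND a4 OR NOT a4 AND (NOT a1 AND a1 OR NOT a1)) AND a5)   [distribution]
= (NOT a1 AND a4 OR NOT a4 AND (NOT a1 AND a1 OR NOT a1)) AND a5   [double negation]
= (NOT a1 AND a4 OR NOT a4 AND NOT a1) AND a5   [complement / identity]
= NOT a1 AND a5   [distribution]

NOT a1 AND a5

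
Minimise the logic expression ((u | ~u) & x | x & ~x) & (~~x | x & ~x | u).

x

((u | ~u) & x | x & ~x) & (~~x | x & ~x | u)
= (x | x & ~x) & (~~x | x & ~x | u)   (complement / identity)
= (x | x & ~x) & (x | x & ~x | u)   (double negation)
= x | x & ~x   (absorption)
= x   (complement / identity)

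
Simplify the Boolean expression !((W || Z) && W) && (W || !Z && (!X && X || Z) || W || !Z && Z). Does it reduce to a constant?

!((W || Z) && W) && (W || !Z && (!X && X || Z) || W || !Z && Z)
= !((W || Z) && W) && (W || !Z && Z || W || !Z && Z)
= !((W || Z) && W) && (W || !Z && Z)
= !((W || Z) && W) && W
= !W && W
= false

false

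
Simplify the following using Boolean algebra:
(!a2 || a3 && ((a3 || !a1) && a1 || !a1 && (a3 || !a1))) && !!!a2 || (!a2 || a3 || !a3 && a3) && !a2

(!a2 || a3 && ((a3 || !a1) && a1 || !a1 && (a3 || !a1))) && !!!a2 || (!a2 || a3 || !a3 && a3) && !a2
= (!a2 || a3 && ((a3 || !a1) && a1 || !a1 && (a3 || !a1))) && !!!a2 || (!a2 || a3) && !a2   — complement / identity
= (!a2 || a3 && ((a3 || !a1) && a1 || !a1 && (a3 || !a1))) && !a2 || (!a2 || a3) && !a2   — double negation
= (!a2 || a3 && (a3 || !a1)) && !a2 || (!a2 || a3) && !a2   — distribution
= (!a2 || a3) && !a2 || (!a2 || a3) && !a2   — absorption
= (!a2 || a3) && !a2   — idempotence
= !a2   — absorption

!a2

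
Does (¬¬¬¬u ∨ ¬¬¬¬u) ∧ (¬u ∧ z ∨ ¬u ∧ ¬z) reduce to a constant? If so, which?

(¬¬¬¬u ∨ ¬¬¬¬u) ∧ (¬u ∧ z ∨ ¬u ∧ ¬z)
= ¬¬¬¬u ∧ (¬u ∧ z ∨ ¬u ∧ ¬z)   (idempotence)
= ¬¬¬¬u ∧ ¬u   (distribution)
= ¬¬u ∧ ¬u   (double negation)
= u ∧ ¬u   (double negation)
= False   (complement)

yes, False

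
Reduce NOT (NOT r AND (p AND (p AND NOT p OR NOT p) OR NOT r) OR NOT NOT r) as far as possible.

NOT (NOT r AND (p AND (p AND NOT p OR NOT p) OR NOT r) OR NOT NOT r)
= NOT (NOT r AND (p AND NOT p OR NOT r) OR NOT NOT r)   — complement / identity
= NOT (NOT r AND NOT r OR NOT NOT r)   — complement / identity
= NOT (NOT r OR NOT NOT r)   — idempotence
= r AND NOT r   — De Morgan
= FALSE   — complement

FALSE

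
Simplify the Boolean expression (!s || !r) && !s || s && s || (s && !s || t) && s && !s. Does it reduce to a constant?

(!s || !r) && !s || s && s || (s && !s || t) && s && !s
= (!s || !r) && !s || s && s || s && !s   (absorption)
= !s || s && s || s && !s   (absorption)
= !s || s   (distribution)
= true   (complement)

true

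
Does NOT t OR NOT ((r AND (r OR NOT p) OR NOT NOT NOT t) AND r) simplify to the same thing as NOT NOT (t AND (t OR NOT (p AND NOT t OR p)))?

E1: NOT t OR NOT ((r AND (r OR NOT p) OR NOT NOT NOT t) AND r)
    = NOT t OR NOT ((r OR NOT NOT NOT t) AND r)   (absorption)
    = NOT t OR NOT ((r OR NOT t) AND r)   (double negation)
    = NOT t OR NOT r   (absorption)
E2: NOT NOT (t AND (t OR NOT (p AND NOT t OR p)))
    = t AND (t OR NOT (p AND NOT t OR p))   (double negation)
    = t AND (t OR NOT p)   (absorption)
    = t   (absorption)
These differ: at p=1, r=0, t=0, E1 = 1 but E2 = 0.

No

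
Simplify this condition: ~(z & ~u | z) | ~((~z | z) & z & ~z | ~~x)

~(z & ~u | z) | ~((~z | z) & z & ~z | ~~x)
= ~z | ~((~z | z) & z & ~z | ~~x)
= ~z | ~(z & ~z | ~~x)
= ~z | ~~~x
= ~z | ~x

~z | ~x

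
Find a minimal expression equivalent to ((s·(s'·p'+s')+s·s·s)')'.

((s·(s'·p'+s')+s·s·s)')'
= ((s·s'+s·s·s)')'   — absorption
= ((s·s'+s·s)')'   — idempotence
= (s')'   — distribution
= s   — double negation

s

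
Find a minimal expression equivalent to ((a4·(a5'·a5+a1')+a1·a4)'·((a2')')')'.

((a4·(a5'·a5+a1')+a1·a4)'·((a2')')')'
= ((a4·a1'+a1·a4)'·((a2')')')'   — complement / identity
= (a4'·((a2')')')'   — distribution
= a4+(a2')'   — De Morgan
= a4+a2   — double negation

a4+a2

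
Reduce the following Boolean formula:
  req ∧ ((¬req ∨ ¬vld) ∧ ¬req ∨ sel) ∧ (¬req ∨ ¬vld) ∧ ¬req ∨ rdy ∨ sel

rdy ∨ sel

req ∧ ((¬req ∨ ¬vld) ∧ ¬req ∨ sel) ∧ (¬req ∨ ¬vld) ∧ ¬req ∨ rdy ∨ sel
= req ∧ (¬req ∨ ¬vld) ∧ ¬req ∨ rdy ∨ sel   — absorption
= req ∧ ¬req ∨ rdy ∨ sel   — absorption
= rdy ∨ sel   — complement / identity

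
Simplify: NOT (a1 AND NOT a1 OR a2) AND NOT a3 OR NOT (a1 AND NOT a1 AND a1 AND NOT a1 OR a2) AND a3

NOT a2

NOT (a1 AND NOT a1 OR a2) AND NOT a3 OR NOT (a1 AND NOT a1 AND a1 AND NOT a1 OR a2) AND a3
= NOT (a1 AND NOT a1 OR a2) AND NOT a3 OR NOT (a1 AND NOT a1 OR a2) AND a3   — idempotence
= NOT (a1 AND NOT a1 OR a2)   — distribution
= NOT a2   — complement / identity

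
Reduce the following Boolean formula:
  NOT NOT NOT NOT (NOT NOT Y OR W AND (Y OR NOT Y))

Y OR W

NOT NOT NOT NOT (NOT NOT Y OR W AND (Y OR NOT Y))
= NOT NOT NOT NOT (Y OR W AND (Y OR NOT Y))   [double negation]
= NOT NOT (Y OR W AND (Y OR NOT Y))   [double negation]
= NOT NOT (Y OR W)   [complement / identity]
= Y OR W   [double negation]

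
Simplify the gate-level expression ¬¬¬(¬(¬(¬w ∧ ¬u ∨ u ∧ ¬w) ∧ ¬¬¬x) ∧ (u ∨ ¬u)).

¬¬¬(¬(¬(¬w ∧ ¬u ∨ u ∧ ¬w) ∧ ¬¬¬x) ∧ (u ∨ ¬u))
= ¬¬¬¬(¬(¬w ∧ ¬u ∨ u ∧ ¬w) ∧ ¬¬¬x)   [complement / identity]
= ¬¬¬(¬w ∧ ¬u ∨ u ∧ ¬w ∨ ¬¬x)   [De Morgan]
= ¬(¬w ∧ ¬u ∨ u ∧ ¬w ∨ ¬¬x)   [double negation]
= ¬(¬w ∨ ¬¬x)   [distribution]
= w ∧ ¬x   [De Morgan]

w ∧ ¬x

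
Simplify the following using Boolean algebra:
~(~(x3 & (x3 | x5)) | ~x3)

x3

~(~(x3 & (x3 | x5)) | ~x3)
= ~(~x3 | ~x3)
= x3 & x3
= x3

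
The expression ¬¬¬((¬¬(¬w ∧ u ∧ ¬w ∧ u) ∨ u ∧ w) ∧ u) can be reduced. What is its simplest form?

¬u

¬¬¬((¬¬(¬w ∧ u ∧ ¬w ∧ u) ∨ u ∧ w) ∧ u)
= ¬¬¬((¬w ∧ u ∧ ¬w ∧ u ∨ u ∧ w) ∧ u)   (double negation)
= ¬¬¬((¬w ∧ u ∨ u ∧ w) ∧ u)   (idempotence)
= ¬¬¬(u ∧ u)   (distribution)
= ¬(u ∧ u)   (double negation)
= ¬u   (idempotence)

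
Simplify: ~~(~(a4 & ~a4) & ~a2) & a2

~~(~(a4 & ~a4) & ~a2) & a2
= ~(a4 & ~a4 | a2) & a2
= ~a2 & a2
= 0

0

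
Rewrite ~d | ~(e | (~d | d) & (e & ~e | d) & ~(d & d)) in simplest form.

~d | ~(e | (~d | d) & (e & ~e | d) & ~(d & d))
= ~d | ~(e | (~d | d) & d & ~(d & d))   [complement / identity]
= ~d | ~(e | d & ~(d & d))   [complement / identity]
= ~d | ~(e | d & ~d)   [idempotence]
= ~d | ~e   [complement / identity]

~d | ~e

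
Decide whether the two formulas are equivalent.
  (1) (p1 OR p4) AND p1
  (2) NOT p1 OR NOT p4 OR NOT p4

No

E1: (p1 OR p4) AND p1
    = p1
E2: NOT p1 OR NOT p4 OR NOT p4
    = NOT p1 OR NOT p4
These differ: at p1=0, p4=0, E1 = 0 but E2 = 1.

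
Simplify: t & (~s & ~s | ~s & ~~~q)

t & ~s

t & (~s & ~s | ~s & ~~~q)
= t & ~s & (~s | ~~~q)   (distribution)
= t & ~s & (~s | ~q)   (double negation)
= t & ~s   (absorption)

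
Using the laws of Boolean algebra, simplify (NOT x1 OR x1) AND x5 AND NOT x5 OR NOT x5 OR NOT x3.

NOT x5 OR NOT x3

(NOT x1 OR x1) AND x5 AND NOT x5 OR NOT x5 OR NOT x3
= x5 AND NOT x5 OR NOT x5 OR NOT x3   (complement / identity)
= NOT x5 OR NOT x3   (complement / identity)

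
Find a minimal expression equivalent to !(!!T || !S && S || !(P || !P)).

!(!!T || !S && S || !(P || !P))
= !(!!T || !(P || !P))   — complement / identity
= !T && (P || !P)   — De Morgan
= !T   — complement / identity

!T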